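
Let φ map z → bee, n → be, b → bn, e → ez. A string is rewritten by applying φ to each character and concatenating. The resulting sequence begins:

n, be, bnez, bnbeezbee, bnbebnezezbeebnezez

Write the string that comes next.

Replace each of the 19 characters of bnbebnezezbeebnezez in place — bn be bn ez bn be ez bee ez bee bn ez ez bn be ez bee ez bee — and concatenate.

bnbebnezbnbeezbeeezbeebnezezbnbeezbeeezbee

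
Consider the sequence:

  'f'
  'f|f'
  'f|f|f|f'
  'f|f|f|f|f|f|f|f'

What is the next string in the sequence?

Every step duplicates the string with '|' between the halves.
Doubling f|f|f|f|f|f|f|f with '|' between the halves:

f|f|f|f|f|f|f|f|f|f|f|f|f|f|f|f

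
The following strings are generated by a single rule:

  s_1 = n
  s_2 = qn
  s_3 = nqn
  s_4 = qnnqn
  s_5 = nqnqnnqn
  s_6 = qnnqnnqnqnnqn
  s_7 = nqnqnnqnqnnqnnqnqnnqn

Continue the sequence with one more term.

From term 3 onward, concatenate the second-to-last term with the last: n·qn = nqn, qn·nqn = qnnqn, …
The next term joins qnnqnnqnqnnqn and nqnqnnqnqnnqnnqnqnnqn.

qnnqnnqnqnnqnnqnqnnqnqnnqnnqnqnnqn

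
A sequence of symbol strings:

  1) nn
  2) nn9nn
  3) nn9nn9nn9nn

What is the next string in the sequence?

Every step duplicates the string with '9' between the halves.
One more doubling of nn9nn9nn9nn gives the answer.

nn9nn9nn9nn9nn9nn9nn9nn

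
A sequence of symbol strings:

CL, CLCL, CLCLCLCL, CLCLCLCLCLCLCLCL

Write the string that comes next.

s(k+1) = s(k)·s(k) — each term doubles the last.
So the next term is two copies of CLCLCLCLCLCLCLCL.

CLCLCLCLCLCLCLCLCLCLCLCLCLCLCLCL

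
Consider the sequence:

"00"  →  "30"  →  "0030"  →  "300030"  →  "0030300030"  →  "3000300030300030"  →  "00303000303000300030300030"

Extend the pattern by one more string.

300030003030003000303000303000300030300030

Each term (from the third on) is the two preceding terms concatenated in order: term 3 = 00·30 = 0030.
So term 8 is 3000300030300030·00303000303000300030300030.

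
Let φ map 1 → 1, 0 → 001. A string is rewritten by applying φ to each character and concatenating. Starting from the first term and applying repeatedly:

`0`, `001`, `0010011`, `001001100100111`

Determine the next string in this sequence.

Rewriting the 15 symbols of 001001100100111 one by one yields 001 001 1 001 001 1 1 001 001 1 001 001 1 1 1; concatenated:

0010011001001110010011001001111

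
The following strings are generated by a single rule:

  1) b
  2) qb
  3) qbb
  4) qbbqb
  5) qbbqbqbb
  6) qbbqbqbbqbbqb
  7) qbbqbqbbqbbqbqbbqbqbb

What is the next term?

qbbqbqbbqbbqbqbbqbqbbqbbqbqbbqbbqb

Each term (from the third on) is the previous term followed by the one before it: term 3 = qb·b = qbb.
So term 8 is qbbqbqbbqbbqbqbbqbqbb·qbbqbqbbqbbqb.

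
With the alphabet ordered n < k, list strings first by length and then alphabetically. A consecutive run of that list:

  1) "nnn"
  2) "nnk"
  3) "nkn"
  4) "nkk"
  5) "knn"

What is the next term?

The successor of knn increments the rightmost position that isn't already k and resets every position after it to n.

knk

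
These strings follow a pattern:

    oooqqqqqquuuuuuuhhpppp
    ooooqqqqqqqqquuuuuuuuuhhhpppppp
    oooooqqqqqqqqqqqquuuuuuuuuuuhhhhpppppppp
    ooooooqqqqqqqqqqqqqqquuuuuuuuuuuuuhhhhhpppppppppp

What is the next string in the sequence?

Each string has the form o^{n+1} q^{3n} u^{2n+3} h^{n} p^{2n}, where the shown terms are n = 2, 3, 4, 5.
For the next term, n = 6, so the run lengths are 7, 18, 15, 6, 12.

oooooooqqqqqqqqqqqqqqqqqquuuuuuuuuuuuuuuhhhhhhpppppppppppp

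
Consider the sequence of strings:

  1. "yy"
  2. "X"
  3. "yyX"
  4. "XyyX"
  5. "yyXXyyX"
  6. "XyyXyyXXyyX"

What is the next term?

From term 3 onward, concatenate the second-to-last term with the last: yy·X = yyX, X·yyX = XyyX, …
Continuing: yyXXyyX · XyyXyyXXyyX gives term 7.

yyXXyyXXyyXyyXXyyX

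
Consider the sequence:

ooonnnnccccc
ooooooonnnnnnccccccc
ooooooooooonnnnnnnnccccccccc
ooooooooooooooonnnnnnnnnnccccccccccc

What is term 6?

The n-th term is 4n-1 o's then 2n+2 n's then 2n+3 c's (n = 1, 2, …).
Setting n = 6 gives 23, 14, 15 characters in each block.

ooooooooooooooooooooooonnnnnnnnnnnnnnccccccccccccccc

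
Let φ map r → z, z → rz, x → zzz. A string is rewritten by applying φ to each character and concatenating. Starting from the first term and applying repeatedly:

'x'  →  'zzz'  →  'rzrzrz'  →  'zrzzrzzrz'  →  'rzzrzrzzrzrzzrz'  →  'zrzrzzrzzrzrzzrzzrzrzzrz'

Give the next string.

Rewriting the 24 symbols of zrzrzzrzzrzrzzrzzrzrzzrz one by one yields rz z rz z rz rz z rz rz z rz z rz rz z rz rz z rz z rz rz z rz; concatenated:

rzzrzzrzrzzrzrzzrzzrzrzzrzrzzrzzrzrzzrz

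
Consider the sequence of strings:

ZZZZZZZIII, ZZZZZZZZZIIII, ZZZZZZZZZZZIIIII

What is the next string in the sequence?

The n-th term is 2n+1 Z's then n I's, where the shown terms are n = 3, 4, 5.
For the next term, n = 6, so the run lengths are 13, 6.

ZZZZZZZZZZZZZIIIIII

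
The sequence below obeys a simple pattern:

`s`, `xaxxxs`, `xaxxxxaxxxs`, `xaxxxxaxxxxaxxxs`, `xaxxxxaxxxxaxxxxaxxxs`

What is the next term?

Each term is the previous one with xaxxx prepended.
Applying this once more to xaxxxxaxxxxaxxxxaxxxs:

xaxxxxaxxxxaxxxxaxxxxaxxxs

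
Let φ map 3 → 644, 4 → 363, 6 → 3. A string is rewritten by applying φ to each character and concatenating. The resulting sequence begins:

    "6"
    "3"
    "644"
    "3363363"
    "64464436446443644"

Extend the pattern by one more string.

Applying the rule to each of the 17 symbols of 64464436446443644 gives the pieces 3 363 363 3 363 363 644 3 363 363 3 363 363 644 3 363 363, which concatenate to the answer.

33633633363363644336336333633636443363363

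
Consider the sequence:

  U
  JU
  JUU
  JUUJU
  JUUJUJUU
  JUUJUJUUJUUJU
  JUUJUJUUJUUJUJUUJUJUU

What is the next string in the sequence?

From term 3 onward, concatenate the last term with the second-to-last: JU·U = JUU, JUU·JU = JUUJU, …
Continuing: JUUJUJUUJUUJUJUUJUJUU · JUUJUJUUJUUJU gives term 8.

JUUJUJUUJUUJUJUUJUJUUJUUJUJUUJUUJU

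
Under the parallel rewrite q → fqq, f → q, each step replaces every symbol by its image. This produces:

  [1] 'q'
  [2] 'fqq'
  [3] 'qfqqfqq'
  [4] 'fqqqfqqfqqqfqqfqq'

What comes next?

Rewriting the 17 symbols of fqqqfqqfqqqfqqfqq one by one yields q fqq fqq fqq q fqq fqq q fqq fqq fqq q fqq fqq q fqq fqq; concatenated:

qfqqfqqfqqqfqqfqqqfqqfqqfqqqfqqfqqqfqqfqq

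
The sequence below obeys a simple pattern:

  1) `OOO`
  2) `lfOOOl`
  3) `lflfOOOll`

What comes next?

lflflfOOOlll

s(k+1) = lf·s(k)·l, so each term gains lf as a prefix and l as a suffix.
One more step from lflfOOOll gives the answer.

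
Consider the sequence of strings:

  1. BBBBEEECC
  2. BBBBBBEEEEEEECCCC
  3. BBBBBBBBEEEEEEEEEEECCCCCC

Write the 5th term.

BBBBBBBBBBBBEEEEEEEEEEEEEEEEEEECCCCCCCCCC

Each string has the form B^{2n+2} E^{4n-1} C^{2n} (n = 1, 2, …).
At n = 5 the blocks have lengths 12, 19, 10.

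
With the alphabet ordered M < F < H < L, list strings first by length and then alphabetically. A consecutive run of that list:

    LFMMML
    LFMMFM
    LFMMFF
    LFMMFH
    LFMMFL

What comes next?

LFMMHM

Treat LFMMFL as a base-4 numeral over the given alphabet and add one, carrying through any trailing L's.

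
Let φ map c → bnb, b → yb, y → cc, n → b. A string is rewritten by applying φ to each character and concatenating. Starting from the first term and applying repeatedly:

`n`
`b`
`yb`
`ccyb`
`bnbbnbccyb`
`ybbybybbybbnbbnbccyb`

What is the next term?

ccybybccybccybybccybybbybybbybbnbbnbccyb

φ(ybbybybbybbnbbnbccyb) expands symbol-by-symbol to cc yb yb cc yb cc yb yb cc yb yb b yb yb b yb bnb bnb cc yb; joining the 20 pieces gives the next term.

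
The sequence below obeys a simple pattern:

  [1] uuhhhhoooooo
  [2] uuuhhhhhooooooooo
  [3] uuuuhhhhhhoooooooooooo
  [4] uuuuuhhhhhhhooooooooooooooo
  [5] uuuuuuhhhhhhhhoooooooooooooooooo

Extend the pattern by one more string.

uuuuuuuhhhhhhhhhooooooooooooooooooooo

The n-th term is n u's then n+2 h's then 3n o's, where the shown terms are n = 2, 3, 4, 5, 6.
For the next term, n = 7, so the run lengths are 7, 9, 21.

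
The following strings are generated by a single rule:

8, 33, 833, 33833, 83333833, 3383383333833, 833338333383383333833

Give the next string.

3383383333833833338333383383333833

From term 3 onward, concatenate the second-to-last term with the last: 8·33 = 833, 33·833 = 33833, …
So term 8 is 3383383333833·833338333383383333833.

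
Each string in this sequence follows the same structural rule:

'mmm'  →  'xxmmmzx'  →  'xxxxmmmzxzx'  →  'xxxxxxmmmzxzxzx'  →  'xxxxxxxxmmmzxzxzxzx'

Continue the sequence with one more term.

xxxxxxxxxxmmmzxzxzxzxzx

Every step adds xx to the front and zx to the end of the previous string.
One more step from xxxxxxxxmmmzxzxzxzx gives the answer.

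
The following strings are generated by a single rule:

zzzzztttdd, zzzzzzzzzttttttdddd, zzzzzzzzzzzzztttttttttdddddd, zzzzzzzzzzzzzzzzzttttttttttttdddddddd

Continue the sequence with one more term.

The n-th term is 4n+1 z's then 3n t's then 2n d's (n = 1, 2, …).
For the next term, n = 5, so the run lengths are 21, 15, 10.

zzzzzzzzzzzzzzzzzzzzztttttttttttttttdddddddddd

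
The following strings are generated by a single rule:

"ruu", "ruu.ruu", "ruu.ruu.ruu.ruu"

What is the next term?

s(k+1) = s(k)·.·s(k) — each term doubles the last with '.' between the halves.
Doubling ruu.ruu.ruu.ruu with '.' between the halves:

ruu.ruu.ruu.ruu.ruu.ruu.ruu.ruu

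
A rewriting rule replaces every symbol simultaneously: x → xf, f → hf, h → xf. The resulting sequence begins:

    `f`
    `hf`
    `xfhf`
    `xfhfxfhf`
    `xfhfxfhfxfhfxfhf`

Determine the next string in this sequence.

Rewriting the 16 symbols of xfhfxfhfxfhfxfhf one by one yields xf hf xf hf xf hf xf hf xf hf xf hf xf hf xf hf; concatenated:

xfhfxfhfxfhfxfhfxfhfxfhfxfhfxfhf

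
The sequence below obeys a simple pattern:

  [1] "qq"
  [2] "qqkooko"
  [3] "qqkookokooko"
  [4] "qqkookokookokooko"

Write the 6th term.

The strings grow by a fixed suffix kooko each time.
From qqkookokookokooko, 2 further steps: qqkookokookokooko → qqkookokookokookokooko → (answer).

qqkookokookokookokookokooko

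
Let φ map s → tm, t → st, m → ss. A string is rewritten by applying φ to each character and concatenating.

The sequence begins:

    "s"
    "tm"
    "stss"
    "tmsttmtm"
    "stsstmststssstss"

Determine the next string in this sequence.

Applying the rule to each of the 16 symbols of stsstmststssstss gives the pieces tm st tm tm st ss tm st tm st tm tm tm st tm tm, which concatenate to the answer.

tmsttmtmstsstmsttmsttmtmtmsttmtm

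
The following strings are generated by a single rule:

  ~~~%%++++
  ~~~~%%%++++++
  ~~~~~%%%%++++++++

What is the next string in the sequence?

Reading off run lengths: ~ runs 3, 4, 5; % runs 2, 3, 4; + runs 4, 6, 8 — each is linear in n, where the shown terms are n = 2, 3, 4.
Setting n = 5 gives 6, 5, 10 characters in each block.

~~~~~~%%%%%++++++++++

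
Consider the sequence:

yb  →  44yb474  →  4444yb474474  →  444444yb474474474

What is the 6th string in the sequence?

Each term wraps the previous one in 44 on the left and 474 on the right.
From 444444yb474474474, 2 further steps: 444444yb474474474 → 44444444yb474474474474 → (answer).

4444444444yb474474474474474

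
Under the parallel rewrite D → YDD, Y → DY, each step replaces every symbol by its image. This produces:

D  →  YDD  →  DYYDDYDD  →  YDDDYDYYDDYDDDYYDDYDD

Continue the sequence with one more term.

Replace each of the 21 characters of YDDDYDYYDDYDDDYYDDYDD in place — DY YDD YDD YDD DY YDD DY DY YDD YDD DY YDD YDD YDD DY DY YDD YDD DY YDD YDD — and concatenate.

DYYDDYDDYDDDYYDDDYDYYDDYDDDYYDDYDDYDDDYDYYDDYDDDYYDDYDD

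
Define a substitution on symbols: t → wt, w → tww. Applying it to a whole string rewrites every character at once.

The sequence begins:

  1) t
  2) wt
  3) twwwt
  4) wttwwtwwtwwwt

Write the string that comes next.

Applying the rule to each of the 13 symbols of wttwwtwwtwwwt gives the pieces tww wt wt tww tww wt tww tww wt tww tww tww wt, which concatenate to the answer.

twwwtwttwwtwwwttwwtwwwttwwtwwtwwwt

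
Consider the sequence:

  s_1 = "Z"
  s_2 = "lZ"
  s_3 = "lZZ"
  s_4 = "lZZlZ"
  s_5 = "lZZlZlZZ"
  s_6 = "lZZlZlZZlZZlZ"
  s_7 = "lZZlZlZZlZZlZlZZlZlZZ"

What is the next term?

This is a Fibonacci-style word recurrence s(k) = s(k−1)·s(k−2): e.g. lZ·Z = lZZ.
So term 8 is lZZlZlZZlZZlZlZZlZlZZ·lZZlZlZZlZZlZ.

lZZlZlZZlZZlZlZZlZlZZlZZlZlZZlZZlZ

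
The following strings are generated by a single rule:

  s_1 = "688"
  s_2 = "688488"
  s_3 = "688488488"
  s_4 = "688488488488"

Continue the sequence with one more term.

The strings grow by a fixed suffix 488 each time.
Applying this once more to 688488488488:

688488488488488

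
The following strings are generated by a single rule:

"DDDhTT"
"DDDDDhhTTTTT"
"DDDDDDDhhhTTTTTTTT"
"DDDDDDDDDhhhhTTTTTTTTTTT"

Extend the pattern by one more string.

DDDDDDDDDDDhhhhhTTTTTTTTTTTTTT

Term n consists of 2n+1 D's, followed by n h's, followed by 3n-1 T's (n = 1, 2, …).
For the next term, n = 5, so the run lengths are 11, 5, 14.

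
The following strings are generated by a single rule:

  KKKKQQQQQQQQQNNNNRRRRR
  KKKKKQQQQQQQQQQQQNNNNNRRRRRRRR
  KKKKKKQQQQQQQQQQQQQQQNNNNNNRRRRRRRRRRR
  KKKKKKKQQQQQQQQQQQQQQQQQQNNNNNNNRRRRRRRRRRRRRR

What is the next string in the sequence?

Reading off run lengths: K runs 4, 5, 6, 7; Q runs 9, 12, 15, 18; N runs 4, 5, 6, 7; R runs 5, 8, 11, 14 — each is linear in n, where the shown terms are n = 2, 3, 4, 5.
At n = 6 the blocks have lengths 8, 21, 8, 17.

KKKKKKKKQQQQQQQQQQQQQQQQQQQQQNNNNNNNNRRRRRRRRRRRRRRRRR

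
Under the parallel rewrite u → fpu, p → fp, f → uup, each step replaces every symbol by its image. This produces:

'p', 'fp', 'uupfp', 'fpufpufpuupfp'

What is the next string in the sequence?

uupfpfpuuupfpfpuuupfpfpufpufpuupfp

φ(fpufpufpuupfp) expands symbol-by-symbol to uup fp fpu uup fp fpu uup fp fpu fpu fp uup fp; joining the 13 pieces gives the next term.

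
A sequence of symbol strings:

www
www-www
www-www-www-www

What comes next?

Each string is two copies of the previous one joined by '-'.
Doubling www-www-www-www with '-' between the halves:

www-www-www-www-www-www-www-www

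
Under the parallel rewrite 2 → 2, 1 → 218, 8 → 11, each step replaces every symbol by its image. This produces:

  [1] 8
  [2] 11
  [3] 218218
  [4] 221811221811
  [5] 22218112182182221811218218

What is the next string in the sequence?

2222181121821822181122181122221811218218221811221811

Replace each of the 26 characters of 22218112182182221811218218 in place — 2 2 2 218 11 218 218 2 218 11 2 218 11 2 2 2 218 11 218 218 2 218 11 2 218 11 — and concatenate.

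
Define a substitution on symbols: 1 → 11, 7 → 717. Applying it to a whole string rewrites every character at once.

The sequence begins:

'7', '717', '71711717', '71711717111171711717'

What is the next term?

Rewriting the 20 symbols of 71711717111171711717 one by one yields 717 11 717 11 11 717 11 717 11 11 11 11 717 11 717 11 11 717 11 717; concatenated:

717117171111717117171111111171711717111171711717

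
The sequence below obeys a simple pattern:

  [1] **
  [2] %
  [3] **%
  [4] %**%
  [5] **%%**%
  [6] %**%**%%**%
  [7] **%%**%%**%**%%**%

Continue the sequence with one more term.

%**%**%%**%**%%**%%**%**%%**%

Each term (from the third on) is the two preceding terms concatenated in order: term 3 = **·% = **%.
The next term joins %**%**%%**% and **%%**%%**%**%%**%.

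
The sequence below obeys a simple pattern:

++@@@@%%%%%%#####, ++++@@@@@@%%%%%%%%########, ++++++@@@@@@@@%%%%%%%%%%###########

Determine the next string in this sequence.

Each string has the form +^{2n-2} @^{2n} %^{2n+2} #^{3n-1}, where the shown terms are n = 2, 3, 4.
For the next term, n = 5, so the run lengths are 8, 10, 12, 14.

++++++++@@@@@@@@@@%%%%%%%%%%%%##############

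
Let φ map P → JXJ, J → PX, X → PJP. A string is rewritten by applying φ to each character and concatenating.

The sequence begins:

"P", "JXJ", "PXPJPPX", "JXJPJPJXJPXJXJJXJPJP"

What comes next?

Rewriting the 20 symbols of JXJPJPJXJPXJXJJXJPJP one by one yields PX PJP PX JXJ PX JXJ PX PJP PX JXJ PJP PX PJP PX PX PJP PX JXJ PX JXJ; concatenated:

PXPJPPXJXJPXJXJPXPJPPXJXJPJPPXPJPPXPXPJPPXJXJPXJXJ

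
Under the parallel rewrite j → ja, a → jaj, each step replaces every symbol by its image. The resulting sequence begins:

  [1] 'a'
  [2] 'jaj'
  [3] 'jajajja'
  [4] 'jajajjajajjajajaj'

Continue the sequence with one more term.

jajajjajajjajajajjajajjajajajjajajjajajja

Replace each of the 17 characters of jajajjajajjajajaj in place — ja jaj ja jaj ja ja jaj ja jaj ja ja jaj ja jaj ja jaj ja — and concatenate.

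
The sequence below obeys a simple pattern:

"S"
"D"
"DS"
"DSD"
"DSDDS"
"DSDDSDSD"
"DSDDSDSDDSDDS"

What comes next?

This is a Fibonacci-style word recurrence s(k) = s(k−1)·s(k−2): e.g. D·S = DS.
Continuing: DSDDSDSDDSDDS · DSDDSDSD gives term 8.

DSDDSDSDDSDDSDSDDSDSD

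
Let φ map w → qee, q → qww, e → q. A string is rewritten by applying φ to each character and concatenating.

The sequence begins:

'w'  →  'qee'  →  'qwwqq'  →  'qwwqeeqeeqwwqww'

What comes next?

qwwqeeqeeqwwqqqwwqqqwwqeeqeeqwwqeeqee

φ(qwwqeeqeeqwwqww) expands symbol-by-symbol to qww qee qee qww q q qww q q qww qee qee qww qee qee; joining the 15 pieces gives the next term.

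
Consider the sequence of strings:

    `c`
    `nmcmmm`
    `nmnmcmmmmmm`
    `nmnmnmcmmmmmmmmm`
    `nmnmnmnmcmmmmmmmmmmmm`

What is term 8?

nmnmnmnmnmnmnmcmmmmmmmmmmmmmmmmmmmmm

Each term wraps the previous one in nm on the left and mmm on the right.
From nmnmnmnmcmmmmmmmmmmmm, 3 further steps: nmnmnmnmcmmmmmmmmmmmm → nmnmnmnmnmcmmmmmmmmmmmmmmm → nmnmnmnmnmnmcmmmmmmmmmmmmmmmmmm → (answer).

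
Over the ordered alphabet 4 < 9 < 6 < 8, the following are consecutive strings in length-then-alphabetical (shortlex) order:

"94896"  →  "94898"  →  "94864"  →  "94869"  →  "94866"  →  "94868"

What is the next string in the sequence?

Treat 94868 as a base-4 numeral over the given alphabet and add one, carrying through any trailing 8's.

94884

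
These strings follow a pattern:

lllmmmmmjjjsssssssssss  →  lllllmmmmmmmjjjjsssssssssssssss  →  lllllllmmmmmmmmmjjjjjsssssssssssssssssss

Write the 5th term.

lllllllllllmmmmmmmmmmmmmjjjjjjjsssssssssssssssssssssssssss

Reading off run lengths: l runs 3, 5, 7; m runs 5, 7, 9; j runs 3, 4, 5; s runs 11, 15, 19 — each is linear in n, where the shown terms are n = 2, 3, 4.
Setting n = 6 gives 11, 13, 7, 27 characters in each block.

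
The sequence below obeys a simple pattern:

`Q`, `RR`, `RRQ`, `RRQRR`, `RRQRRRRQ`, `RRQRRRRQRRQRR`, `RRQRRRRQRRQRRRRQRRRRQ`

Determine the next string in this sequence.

RRQRRRRQRRQRRRRQRRRRQRRQRRRRQRRQRR

Each term (from the third on) is the previous term followed by the one before it: term 3 = RR·Q = RRQ.
So term 8 is RRQRRRRQRRQRRRRQRRRRQ·RRQRRRRQRRQRR.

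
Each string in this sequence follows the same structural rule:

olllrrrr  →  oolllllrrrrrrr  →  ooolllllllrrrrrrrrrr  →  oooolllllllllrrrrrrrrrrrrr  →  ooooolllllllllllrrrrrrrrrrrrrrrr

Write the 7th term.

ooooooolllllllllllllllrrrrrrrrrrrrrrrrrrrrrr

Term n consists of n o's, followed by 2n+1 l's, followed by 3n+1 r's (n = 1, 2, …).
Setting n = 7 gives 7, 15, 22 characters in each block.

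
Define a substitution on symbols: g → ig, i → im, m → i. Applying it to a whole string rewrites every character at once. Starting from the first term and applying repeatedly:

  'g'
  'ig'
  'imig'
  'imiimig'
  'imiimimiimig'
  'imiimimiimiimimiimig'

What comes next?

imiimimiimiimimiimimiimiimimiimig

Replace each of the 20 characters of imiimimiimiimimiimig in place — im i im im i im i im im i im im i im i im im i im ig — and concatenate.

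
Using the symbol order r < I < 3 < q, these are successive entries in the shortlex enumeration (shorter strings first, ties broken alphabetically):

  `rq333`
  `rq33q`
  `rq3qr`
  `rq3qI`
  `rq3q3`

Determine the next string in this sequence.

The successor of rq3q3 increments the rightmost position that isn't already q and resets every position after it to r.

rq3qq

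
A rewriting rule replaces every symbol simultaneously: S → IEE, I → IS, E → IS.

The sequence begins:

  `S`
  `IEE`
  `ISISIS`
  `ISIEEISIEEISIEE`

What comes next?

Replace each of the 15 characters of ISIEEISIEEISIEE in place — IS IEE IS IS IS IS IEE IS IS IS IS IEE IS IS IS — and concatenate.

ISIEEISISISISIEEISISISISIEEISISIS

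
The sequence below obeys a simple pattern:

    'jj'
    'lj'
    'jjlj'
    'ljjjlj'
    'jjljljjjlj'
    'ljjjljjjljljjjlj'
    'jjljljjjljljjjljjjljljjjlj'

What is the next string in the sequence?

ljjjljjjljljjjljjjljljjjljljjjljjjljljjjlj

This is a Fibonacci-style word recurrence s(k) = s(k−2)·s(k−1): e.g. jj·lj = jjlj.
Continuing: ljjjljjjljljjjlj · jjljljjjljljjjljjjljljjjlj gives term 8.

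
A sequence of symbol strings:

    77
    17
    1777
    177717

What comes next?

1777171777

From term 3 onward, concatenate the last term with the second-to-last: 17·77 = 1777, 1777·17 = 177717, …
The next term joins 177717 and 1777.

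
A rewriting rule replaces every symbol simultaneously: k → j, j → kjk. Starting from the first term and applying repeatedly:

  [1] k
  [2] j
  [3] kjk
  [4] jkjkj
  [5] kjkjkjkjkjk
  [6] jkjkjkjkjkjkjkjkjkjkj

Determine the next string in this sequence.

kjkjkjkjkjkjkjkjkjkjkjkjkjkjkjkjkjkjkjkjkjk

φ(jkjkjkjkjkjkjkjkjkjkj) expands symbol-by-symbol to kjk j kjk j kjk j kjk j kjk j kjk j kjk j kjk j kjk j kjk j kjk; joining the 21 pieces gives the next term.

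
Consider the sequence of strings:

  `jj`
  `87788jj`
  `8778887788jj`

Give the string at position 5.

87788877888778887788jj

The strings grow by a fixed prefix 87788 each time.
From 8778887788jj, 2 further steps: 8778887788jj → 877888778887788jj → (answer).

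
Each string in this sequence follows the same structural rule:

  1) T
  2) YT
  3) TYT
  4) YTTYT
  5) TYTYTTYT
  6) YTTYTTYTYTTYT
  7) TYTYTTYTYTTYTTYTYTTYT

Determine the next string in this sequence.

From term 3 onward, concatenate the second-to-last term with the last: T·YT = TYT, YT·TYT = YTTYT, …
Continuing: YTTYTTYTYTTYT · TYTYTTYTYTTYTTYTYTTYT gives term 8.

YTTYTTYTYTTYTTYTYTTYTYTTYTTYTYTTYT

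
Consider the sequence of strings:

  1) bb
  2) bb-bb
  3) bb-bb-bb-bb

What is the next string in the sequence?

s(k+1) = s(k)·-·s(k) — each term doubles the last with '-' between the halves.
Doubling bb-bb-bb-bb with '-' between the halves:

bb-bb-bb-bb-bb-bb-bb-bb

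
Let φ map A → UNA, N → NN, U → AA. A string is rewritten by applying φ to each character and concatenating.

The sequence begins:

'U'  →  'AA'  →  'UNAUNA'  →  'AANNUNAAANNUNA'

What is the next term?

Rewriting the 14 symbols of AANNUNAAANNUNA one by one yields UNA UNA NN NN AA NN UNA UNA UNA NN NN AA NN UNA; concatenated:

UNAUNANNNNAANNUNAUNAUNANNNNAANNUNA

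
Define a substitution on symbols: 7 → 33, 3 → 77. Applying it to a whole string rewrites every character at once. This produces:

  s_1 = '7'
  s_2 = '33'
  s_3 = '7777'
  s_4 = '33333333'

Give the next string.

7777777777777777

Rewriting each symbol of 33333333: 3→77, 3→77, 3→77, 3→77, 3→77, 3→77, 3→77, 3→77, which concatenates to 77 77 77 77 77 77 77 77.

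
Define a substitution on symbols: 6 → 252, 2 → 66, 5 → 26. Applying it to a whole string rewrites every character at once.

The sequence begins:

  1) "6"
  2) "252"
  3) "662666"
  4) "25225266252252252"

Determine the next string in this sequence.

662666662666252252662666662666662666

Applying the rule to each of the 17 symbols of 25225266252252252 gives the pieces 66 26 66 66 26 66 252 252 66 26 66 66 26 66 66 26 66, which concatenate to the answer.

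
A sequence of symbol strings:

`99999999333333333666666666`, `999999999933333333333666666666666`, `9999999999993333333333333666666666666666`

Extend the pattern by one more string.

99999999999999333333333333333666666666666666666

Each string has the form 9^{2n+2} 3^{2n+3} 6^{3n}, where the shown terms are n = 3, 4, 5.
Setting n = 6 gives 14, 15, 18 characters in each block.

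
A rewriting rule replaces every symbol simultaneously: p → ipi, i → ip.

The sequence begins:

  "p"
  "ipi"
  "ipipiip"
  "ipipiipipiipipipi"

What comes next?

ipipiipipiipipipiipipiipipipiipipiipipiip

Replace each of the 17 characters of ipipiipipiipipipi in place — ip ipi ip ipi ip ip ipi ip ipi ip ip ipi ip ipi ip ipi ip — and concatenate.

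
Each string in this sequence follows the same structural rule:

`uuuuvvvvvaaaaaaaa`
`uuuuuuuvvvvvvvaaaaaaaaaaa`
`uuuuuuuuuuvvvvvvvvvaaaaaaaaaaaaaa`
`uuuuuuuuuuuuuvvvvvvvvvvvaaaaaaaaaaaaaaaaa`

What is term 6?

uuuuuuuuuuuuuuuuuuuvvvvvvvvvvvvvvvaaaaaaaaaaaaaaaaaaaaaaa

Reading off run lengths: u runs 4, 7, 10, 13; v runs 5, 7, 9, 11; a runs 8, 11, 14, 17 — each is linear in n, where the shown terms are n = 2, 3, 4, 5.
For term 6, n = 7, so the run lengths are 19, 15, 23.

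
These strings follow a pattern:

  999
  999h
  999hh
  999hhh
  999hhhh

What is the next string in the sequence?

Each term is the previous one with h appended.
So the next term is 999hhhh·h.

999hhhhh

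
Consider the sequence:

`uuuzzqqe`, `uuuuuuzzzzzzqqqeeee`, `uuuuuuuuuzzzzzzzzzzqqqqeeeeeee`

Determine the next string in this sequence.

uuuuuuuuuuuuzzzzzzzzzzzzzzqqqqqeeeeeeeeee

Term n consists of 3n u's, followed by 4n-2 z's, followed by n+1 q's, followed by 3n-2 e's (n = 1, 2, …).
Setting n = 4 gives 12, 14, 5, 10 characters in each block.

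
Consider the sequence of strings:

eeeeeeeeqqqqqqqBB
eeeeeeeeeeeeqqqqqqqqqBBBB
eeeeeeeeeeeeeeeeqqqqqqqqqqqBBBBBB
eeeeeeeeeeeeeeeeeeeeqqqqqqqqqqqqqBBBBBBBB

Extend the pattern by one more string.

eeeeeeeeeeeeeeeeeeeeeeeeqqqqqqqqqqqqqqqBBBBBBBBBB

Reading off run lengths: e runs 8, 12, 16, 20; q runs 7, 9, 11, 13; B runs 2, 4, 6, 8 — each is linear in n, where the shown terms are n = 2, 3, 4, 5.
Setting n = 6 gives 24, 15, 10 characters in each block.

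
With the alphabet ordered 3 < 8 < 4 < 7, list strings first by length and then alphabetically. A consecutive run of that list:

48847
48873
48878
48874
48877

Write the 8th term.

48434

Advancing 3 positions from 48877 through 48877 → 48433 → 48438 reaches term 8.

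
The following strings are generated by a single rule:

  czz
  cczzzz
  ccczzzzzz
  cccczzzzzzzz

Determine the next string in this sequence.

ccccczzzzzzzzzz

Term n consists of n c's, followed by 2n z's (n = 1, 2, …).
At n = 5 the blocks have lengths 5, 10.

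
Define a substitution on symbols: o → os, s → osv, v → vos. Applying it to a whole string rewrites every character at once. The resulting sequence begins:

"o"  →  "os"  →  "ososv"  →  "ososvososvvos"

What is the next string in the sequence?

Rewriting the 13 symbols of ososvososvvos one by one yields os osv os osv vos os osv os osv vos vos os osv; concatenated:

ososvososvvosososvososvvosvosososv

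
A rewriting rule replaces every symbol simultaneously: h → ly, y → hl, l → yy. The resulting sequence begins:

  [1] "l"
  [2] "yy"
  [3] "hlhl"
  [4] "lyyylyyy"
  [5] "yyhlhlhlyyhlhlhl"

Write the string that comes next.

Rewriting the 16 symbols of yyhlhlhlyyhlhlhl one by one yields hl hl ly yy ly yy ly yy hl hl ly yy ly yy ly yy; concatenated:

hlhllyyylyyylyyyhlhllyyylyyylyyy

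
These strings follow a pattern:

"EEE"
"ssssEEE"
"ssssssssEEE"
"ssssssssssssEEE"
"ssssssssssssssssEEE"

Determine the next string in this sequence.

Every step adds ssss at the front: s(k+1) = ssss·s(k).
Applying this once more to ssssssssssssssssEEE:

ssssssssssssssssssssEEE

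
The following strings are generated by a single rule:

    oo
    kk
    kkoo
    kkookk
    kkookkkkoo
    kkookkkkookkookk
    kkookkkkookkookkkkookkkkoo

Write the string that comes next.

This is a Fibonacci-style word recurrence s(k) = s(k−1)·s(k−2): e.g. kk·oo = kkoo.
Continuing: kkookkkkookkookkkkookkkkoo · kkookkkkookkookk gives term 8.

kkookkkkookkookkkkookkkkookkookkkkookkookk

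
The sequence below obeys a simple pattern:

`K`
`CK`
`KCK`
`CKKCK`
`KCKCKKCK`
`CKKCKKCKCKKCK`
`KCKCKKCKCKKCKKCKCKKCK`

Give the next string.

CKKCKKCKCKKCKKCKCKKCKCKKCKKCKCKKCK

Each term (from the third on) is the two preceding terms concatenated in order: term 3 = K·CK = KCK.
Continuing: CKKCKKCKCKKCK · KCKCKKCKCKKCKKCKCKKCK gives term 8.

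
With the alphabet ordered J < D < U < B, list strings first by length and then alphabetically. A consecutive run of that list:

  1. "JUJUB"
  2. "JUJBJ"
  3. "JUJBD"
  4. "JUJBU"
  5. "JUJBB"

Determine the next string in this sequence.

JUDJJ

Treat JUJBB as a base-4 numeral over the given alphabet and add one, carrying through any trailing B's.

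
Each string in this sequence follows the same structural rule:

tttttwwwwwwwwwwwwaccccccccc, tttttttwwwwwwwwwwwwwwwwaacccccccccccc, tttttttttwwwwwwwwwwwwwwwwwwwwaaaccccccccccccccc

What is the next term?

Term n consists of 2n-1 t's, followed by 4n w's, followed by n-2 a's, followed by 3n c's, where the shown terms are n = 3, 4, 5.
For the next term, n = 6, so the run lengths are 11, 24, 4, 18.

tttttttttttwwwwwwwwwwwwwwwwwwwwwwwwaaaacccccccccccccccccc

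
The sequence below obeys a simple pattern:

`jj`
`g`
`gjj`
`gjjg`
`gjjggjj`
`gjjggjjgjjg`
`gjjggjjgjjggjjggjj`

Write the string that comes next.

This is a Fibonacci-style word recurrence s(k) = s(k−1)·s(k−2): e.g. g·jj = gjj.
So term 8 is gjjggjjgjjggjjggjj·gjjggjjgjjg.

gjjggjjgjjggjjggjjgjjggjjgjjg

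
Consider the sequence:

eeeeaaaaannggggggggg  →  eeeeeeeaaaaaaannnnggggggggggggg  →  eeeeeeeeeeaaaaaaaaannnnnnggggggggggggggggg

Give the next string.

eeeeeeeeeeeeeaaaaaaaaaaannnnnnnnggggggggggggggggggggg

Each string has the form e^{3n-2} a^{2n+1} n^{2n-2} g^{4n+1}, where the shown terms are n = 2, 3, 4.
For the next term, n = 5, so the run lengths are 13, 11, 8, 21.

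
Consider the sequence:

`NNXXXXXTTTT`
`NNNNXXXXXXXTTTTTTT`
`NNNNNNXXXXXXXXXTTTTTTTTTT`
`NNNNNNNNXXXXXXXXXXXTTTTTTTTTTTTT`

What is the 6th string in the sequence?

NNNNNNNNNNNNXXXXXXXXXXXXXXXTTTTTTTTTTTTTTTTTTT

Each string has the form N^{2n-2} X^{2n+1} T^{3n-2}, where the shown terms are n = 2, 3, 4, 5.
For term 6, n = 7, so the run lengths are 12, 15, 19.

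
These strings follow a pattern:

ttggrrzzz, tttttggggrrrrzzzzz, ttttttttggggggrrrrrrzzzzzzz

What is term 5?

The n-th term is 3n-1 t's then 2n g's then 2n r's then 2n+1 z's (n = 1, 2, …).
For term 5, n = 5, so the run lengths are 14, 10, 10, 11.

ttttttttttttttggggggggggrrrrrrrrrrzzzzzzzzzzz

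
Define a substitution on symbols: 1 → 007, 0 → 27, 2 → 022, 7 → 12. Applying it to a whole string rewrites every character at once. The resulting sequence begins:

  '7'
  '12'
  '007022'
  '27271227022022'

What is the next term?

Rewriting the 14 symbols of 27271227022022 one by one yields 022 12 022 12 007 022 022 12 27 022 022 27 022 022; concatenated:

0221202212007022022122702202227022022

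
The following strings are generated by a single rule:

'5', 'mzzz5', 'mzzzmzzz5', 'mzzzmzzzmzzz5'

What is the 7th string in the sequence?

mzzzmzzzmzzzmzzzmzzzmzzz5

Each term is the previous one with mzzz prepended.
From mzzzmzzzmzzz5, 3 further steps: mzzzmzzzmzzz5 → mzzzmzzzmzzzmzzz5 → mzzzmzzzmzzzmzzzmzzz5 → (answer).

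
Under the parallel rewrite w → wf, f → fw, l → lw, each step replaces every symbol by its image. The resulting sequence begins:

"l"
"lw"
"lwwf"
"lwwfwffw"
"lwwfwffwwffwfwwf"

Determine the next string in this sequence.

φ(lwwfwffwwffwfwwf) expands symbol-by-symbol to lw wf wf fw wf fw fw wf wf fw fw wf fw wf wf fw; joining the 16 pieces gives the next term.

lwwfwffwwffwfwwfwffwfwwffwwfwffw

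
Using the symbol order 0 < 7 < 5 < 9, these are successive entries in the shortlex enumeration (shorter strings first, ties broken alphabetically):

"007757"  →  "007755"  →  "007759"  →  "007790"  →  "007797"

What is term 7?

Continuing the enumeration 2 steps past 007797: 007797 → 007795 → (answer).

007799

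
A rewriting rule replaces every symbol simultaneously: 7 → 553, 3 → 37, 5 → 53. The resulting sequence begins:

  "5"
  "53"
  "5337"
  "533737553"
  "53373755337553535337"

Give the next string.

53373755337553535337375535353375337533737553

Applying the rule to each of the 20 symbols of 53373755337553535337 gives the pieces 53 37 37 553 37 553 53 53 37 37 553 53 53 37 53 37 53 37 37 553, which concatenate to the answer.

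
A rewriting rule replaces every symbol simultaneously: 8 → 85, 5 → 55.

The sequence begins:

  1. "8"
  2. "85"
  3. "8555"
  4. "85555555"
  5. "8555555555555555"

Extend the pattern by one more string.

Replace each of the 16 characters of 8555555555555555 in place — 85 55 55 55 55 55 55 55 55 55 55 55 55 55 55 55 — and concatenate.

85555555555555555555555555555555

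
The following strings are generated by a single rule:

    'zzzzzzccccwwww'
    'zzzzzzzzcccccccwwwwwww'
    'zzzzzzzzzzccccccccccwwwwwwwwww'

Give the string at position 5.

The n-th term is 2n+2 z's then 3n-2 c's then 3n-2 w's, where the shown terms are n = 2, 3, 4.
For term 5, n = 6, so the run lengths are 14, 16, 16.

zzzzzzzzzzzzzzccccccccccccccccwwwwwwwwwwwwwwww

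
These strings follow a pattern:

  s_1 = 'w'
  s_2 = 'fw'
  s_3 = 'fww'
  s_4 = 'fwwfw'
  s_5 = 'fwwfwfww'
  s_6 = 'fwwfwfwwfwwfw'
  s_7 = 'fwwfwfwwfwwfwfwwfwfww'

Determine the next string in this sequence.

fwwfwfwwfwwfwfwwfwfwwfwwfwfwwfwwfw

From term 3 onward, concatenate the last term with the second-to-last: fw·w = fww, fww·fw = fwwfw, …
So term 8 is fwwfwfwwfwwfwfwwfwfww·fwwfwfwwfwwfw.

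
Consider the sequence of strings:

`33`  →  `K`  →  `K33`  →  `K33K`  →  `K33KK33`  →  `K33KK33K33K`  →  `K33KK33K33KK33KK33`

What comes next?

K33KK33K33KK33KK33K33KK33K33K

From term 3 onward, concatenate the last term with the second-to-last: K·33 = K33, K33·K = K33K, …
The next term joins K33KK33K33KK33KK33 and K33KK33K33K.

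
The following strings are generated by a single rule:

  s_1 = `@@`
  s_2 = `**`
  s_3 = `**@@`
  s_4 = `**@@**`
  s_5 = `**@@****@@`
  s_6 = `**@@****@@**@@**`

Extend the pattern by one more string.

**@@****@@**@@****@@****@@

This is a Fibonacci-style word recurrence s(k) = s(k−1)·s(k−2): e.g. **·@@ = **@@.
Continuing: **@@****@@**@@** · **@@****@@ gives term 7.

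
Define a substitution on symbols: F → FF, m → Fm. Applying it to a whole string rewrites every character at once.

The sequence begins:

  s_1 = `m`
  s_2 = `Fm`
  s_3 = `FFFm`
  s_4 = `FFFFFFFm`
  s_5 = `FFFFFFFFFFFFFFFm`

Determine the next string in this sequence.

Rewriting the 16 symbols of FFFFFFFFFFFFFFFm one by one yields FF FF FF FF FF FF FF FF FF FF FF FF FF FF FF Fm; concatenated:

FFFFFFFFFFFFFFFFFFFFFFFFFFFFFFFm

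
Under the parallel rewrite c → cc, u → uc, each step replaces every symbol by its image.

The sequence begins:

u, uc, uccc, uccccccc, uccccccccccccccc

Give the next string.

Applying the rule to each of the 16 symbols of uccccccccccccccc gives the pieces uc cc cc cc cc cc cc cc cc cc cc cc cc cc cc cc, which concatenate to the answer.

uccccccccccccccccccccccccccccccc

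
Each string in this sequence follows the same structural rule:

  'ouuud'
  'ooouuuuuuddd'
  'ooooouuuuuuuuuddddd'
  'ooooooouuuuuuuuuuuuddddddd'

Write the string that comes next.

ooooooooouuuuuuuuuuuuuuuddddddddd

The n-th term is 2n-1 o's then 3n u's then 2n-1 d's (n = 1, 2, …).
At n = 5 the blocks have lengths 9, 15, 9.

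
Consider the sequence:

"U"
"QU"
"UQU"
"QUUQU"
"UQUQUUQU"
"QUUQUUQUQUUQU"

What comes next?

This is a Fibonacci-style word recurrence s(k) = s(k−2)·s(k−1): e.g. U·QU = UQU.
The next term joins UQUQUUQU and QUUQUUQUQUUQU.

UQUQUUQUQUUQUUQUQUUQU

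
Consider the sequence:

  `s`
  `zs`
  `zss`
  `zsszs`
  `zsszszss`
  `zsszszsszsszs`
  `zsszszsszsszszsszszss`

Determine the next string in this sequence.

zsszszsszsszszsszszsszsszszsszsszs

From term 3 onward, concatenate the last term with the second-to-last: zs·s = zss, zss·zs = zsszs, …
The next term joins zsszszsszsszszsszszss and zsszszsszsszs.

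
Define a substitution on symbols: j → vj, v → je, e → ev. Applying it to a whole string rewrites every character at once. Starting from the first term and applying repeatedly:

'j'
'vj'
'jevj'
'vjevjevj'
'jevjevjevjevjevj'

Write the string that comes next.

vjevjevjevjevjevjevjevjevjevjevj

Replace each of the 16 characters of jevjevjevjevjevj in place — vj ev je vj ev je vj ev je vj ev je vj ev je vj — and concatenate.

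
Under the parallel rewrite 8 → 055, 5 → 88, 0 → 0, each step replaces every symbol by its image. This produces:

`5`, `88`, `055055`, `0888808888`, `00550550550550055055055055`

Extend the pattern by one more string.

φ(00550550550550055055055055) expands symbol-by-symbol to 0 0 88 88 0 88 88 0 88 88 0 88 88 0 0 88 88 0 88 88 0 88 88 0 88 88; joining the 26 pieces gives the next term.

008888088880888808888008888088880888808888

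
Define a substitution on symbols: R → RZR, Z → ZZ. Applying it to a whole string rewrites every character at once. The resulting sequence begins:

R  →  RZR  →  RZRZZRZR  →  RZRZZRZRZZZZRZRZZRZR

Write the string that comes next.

RZRZZRZRZZZZRZRZZRZRZZZZZZZZRZRZZRZRZZZZRZRZZRZR

Applying the rule to each of the 20 symbols of RZRZZRZRZZZZRZRZZRZR gives the pieces RZR ZZ RZR ZZ ZZ RZR ZZ RZR ZZ ZZ ZZ ZZ RZR ZZ RZR ZZ ZZ RZR ZZ RZR, which concatenate to the answer.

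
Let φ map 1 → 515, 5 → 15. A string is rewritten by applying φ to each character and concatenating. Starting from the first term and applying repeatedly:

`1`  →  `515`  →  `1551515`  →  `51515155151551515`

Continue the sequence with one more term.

Rewriting the 17 symbols of 51515155151551515 one by one yields 15 515 15 515 15 515 15 15 515 15 515 15 15 515 15 515 15; concatenated:

15515155151551515155151551515155151551515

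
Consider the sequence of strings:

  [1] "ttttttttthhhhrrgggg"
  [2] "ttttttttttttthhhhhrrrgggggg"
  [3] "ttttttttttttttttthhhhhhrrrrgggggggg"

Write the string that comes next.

ttttttttttttttttttttthhhhhhhrrrrrgggggggggg

Each string has the form t^{4n+1} h^{n+2} r^{n} g^{2n}, where the shown terms are n = 2, 3, 4.
Setting n = 5 gives 21, 7, 5, 10 characters in each block.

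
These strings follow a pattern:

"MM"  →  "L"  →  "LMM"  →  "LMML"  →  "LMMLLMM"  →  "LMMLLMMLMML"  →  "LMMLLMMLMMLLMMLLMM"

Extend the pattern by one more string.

Each term (from the third on) is the previous term followed by the one before it: term 3 = L·MM = LMM.
The next term joins LMMLLMMLMMLLMMLLMM and LMMLLMMLMML.

LMMLLMMLMMLLMMLLMMLMMLLMMLMML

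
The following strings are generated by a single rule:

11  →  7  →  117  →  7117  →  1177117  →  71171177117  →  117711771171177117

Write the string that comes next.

71171177117117711771171177117

From term 3 onward, concatenate the second-to-last term with the last: 11·7 = 117, 7·117 = 7117, …
So term 8 is 71171177117·117711771171177117.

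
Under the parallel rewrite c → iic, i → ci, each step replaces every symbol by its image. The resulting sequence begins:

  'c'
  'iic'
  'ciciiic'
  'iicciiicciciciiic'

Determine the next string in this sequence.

ciciiiciicciciciiiciicciiicciiicciciciiic

Applying the rule to each of the 17 symbols of iicciiicciciciiic gives the pieces ci ci iic iic ci ci ci iic iic ci iic ci iic ci ci ci iic, which concatenate to the answer.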